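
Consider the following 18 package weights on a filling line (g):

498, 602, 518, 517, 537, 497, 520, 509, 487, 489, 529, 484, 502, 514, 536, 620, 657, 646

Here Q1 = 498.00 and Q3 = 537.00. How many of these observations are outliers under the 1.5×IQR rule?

IQR = 39.00; fences at 498.00 − 58.50 = 439.50 and 537.00 + 58.50 = 595.50.
Outside the cutoffs: 602, 620, 646, 657.

4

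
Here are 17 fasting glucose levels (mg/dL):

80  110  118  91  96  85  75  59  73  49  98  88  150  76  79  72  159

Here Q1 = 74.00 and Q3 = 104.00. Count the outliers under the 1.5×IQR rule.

IQR = 30.00; fences at 74.00 − 45.00 = 29.00 and 104.00 + 45.00 = 149.00.
Outside the cutoffs: 150, 159.

2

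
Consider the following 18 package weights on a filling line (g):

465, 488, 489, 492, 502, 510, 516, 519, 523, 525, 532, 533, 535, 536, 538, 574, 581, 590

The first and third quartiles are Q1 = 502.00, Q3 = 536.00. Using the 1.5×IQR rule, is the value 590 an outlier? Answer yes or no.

IQR = Q3 − Q1 = 536.00 − 502.00 = 34.00.
Lower fence = Q1 − 1.5·IQR = 502.00 − 51.00 = 451.00.
Upper fence = Q3 + 1.5·IQR = 536.00 + 51.00 = 587.00.
590 lies above the upper fence.

yes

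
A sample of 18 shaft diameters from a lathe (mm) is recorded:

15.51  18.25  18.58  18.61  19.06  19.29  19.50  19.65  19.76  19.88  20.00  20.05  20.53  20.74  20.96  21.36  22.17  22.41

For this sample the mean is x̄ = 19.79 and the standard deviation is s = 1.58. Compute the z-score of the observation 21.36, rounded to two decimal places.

z = (21.36 − 19.79) / 1.58 = 0.99.

0.99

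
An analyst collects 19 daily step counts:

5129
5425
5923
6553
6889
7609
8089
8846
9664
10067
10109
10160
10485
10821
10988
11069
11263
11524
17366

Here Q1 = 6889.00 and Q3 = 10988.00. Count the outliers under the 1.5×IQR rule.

1

IQR = 4099.00; fences at 6889.00 − 6148.50 = 740.50 and 10988.00 + 6148.50 = 17136.50.
Outside the cutoffs: 17366.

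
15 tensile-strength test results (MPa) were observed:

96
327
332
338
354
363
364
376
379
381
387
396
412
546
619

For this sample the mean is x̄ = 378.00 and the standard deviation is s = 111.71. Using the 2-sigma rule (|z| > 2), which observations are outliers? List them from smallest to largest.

96, 619

Cutoffs at x̄ ± 2s: 378.00 ± 2·111.71 = [154.58, 601.42].
96: z = -2.52, |z| > 2 → outlier.
619: z = 2.16, |z| > 2 → outlier.
Every other value lies within [154.58, 601.42].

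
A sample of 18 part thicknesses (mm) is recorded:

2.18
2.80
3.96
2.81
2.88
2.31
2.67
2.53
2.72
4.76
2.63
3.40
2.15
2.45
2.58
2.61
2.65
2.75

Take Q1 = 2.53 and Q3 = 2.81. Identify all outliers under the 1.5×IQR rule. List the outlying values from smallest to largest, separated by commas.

3.40, 3.96, 4.76

IQR = Q3 − Q1 = 2.81 − 2.53 = 0.28.
Lower fence = Q1 − 1.5·IQR = 2.53 − 0.42 = 2.11.
Upper fence = Q3 + 1.5·IQR = 2.81 + 0.42 = 3.23.
3.40 > 3.23 → outlier.
3.96 > 3.23 → outlier.
4.76 > 3.23 → outlier.
All remaining values lie within [2.11, 3.23].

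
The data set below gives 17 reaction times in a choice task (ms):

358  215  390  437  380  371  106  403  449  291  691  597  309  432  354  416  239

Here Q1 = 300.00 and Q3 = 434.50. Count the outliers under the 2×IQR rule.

IQR = 134.50; fences at 300.00 − 269.00 = 31.00 and 434.50 + 269.00 = 703.50.
Every value lies within the cutoffs.

0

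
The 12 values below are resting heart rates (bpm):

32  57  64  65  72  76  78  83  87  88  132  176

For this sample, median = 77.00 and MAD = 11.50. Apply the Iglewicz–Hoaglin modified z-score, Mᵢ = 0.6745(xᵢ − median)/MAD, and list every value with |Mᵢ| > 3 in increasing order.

|Mᵢ| > 3 ⇔ |xᵢ − 77.00| > 3·11.50/0.6745 = 51.15.
So outliers lie outside [25.85, 128.15].
132: M = 3.23 → outlier.
176: M = 5.81 → outlier.

132, 176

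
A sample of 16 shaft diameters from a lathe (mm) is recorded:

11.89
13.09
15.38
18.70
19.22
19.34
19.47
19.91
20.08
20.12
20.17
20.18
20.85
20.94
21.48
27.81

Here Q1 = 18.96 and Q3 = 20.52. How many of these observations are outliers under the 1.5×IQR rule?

4

IQR = 1.56; fences at 18.96 − 2.34 = 16.62 and 20.52 + 2.34 = 22.86.
Outside the cutoffs: 11.89, 13.09, 15.38, 27.81.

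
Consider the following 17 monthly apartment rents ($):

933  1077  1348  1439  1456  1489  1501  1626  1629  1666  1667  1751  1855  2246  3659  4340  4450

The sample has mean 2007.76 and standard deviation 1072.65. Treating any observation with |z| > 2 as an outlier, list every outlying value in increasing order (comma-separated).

Cutoffs at x̄ ± 2s: 2007.76 ± 2·1072.65 = [-137.54, 4153.06].
4340: z = 2.17, |z| > 2 → outlier.
4450: z = 2.28, |z| > 2 → outlier.
Every other value lies within [-137.54, 4153.06].

4340, 4450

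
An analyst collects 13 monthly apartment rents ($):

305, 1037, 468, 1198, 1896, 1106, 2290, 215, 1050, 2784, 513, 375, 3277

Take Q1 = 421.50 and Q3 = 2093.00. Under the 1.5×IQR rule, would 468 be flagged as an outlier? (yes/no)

no

IQR = Q3 − Q1 = 2093.00 − 421.50 = 1671.50.
Lower fence = Q1 − 1.5·IQR = 421.50 − 2507.25 = -2085.75.
Upper fence = Q3 + 1.5·IQR = 2093.00 + 2507.25 = 4600.25.
468 lies within [-2085.75, 4600.25].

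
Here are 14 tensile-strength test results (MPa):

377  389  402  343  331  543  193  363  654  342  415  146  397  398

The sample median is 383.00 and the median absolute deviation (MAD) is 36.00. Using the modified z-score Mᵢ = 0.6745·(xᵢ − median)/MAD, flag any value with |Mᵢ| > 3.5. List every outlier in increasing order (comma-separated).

|Mᵢ| > 3.5 ⇔ |xᵢ − 383.00| > 3.5·36.00/0.6745 = 186.81.
So outliers lie outside [196.19, 569.81].
146: M = -4.44 → outlier.
193: M = -3.56 → outlier.
654: M = 5.08 → outlier.

146, 193, 654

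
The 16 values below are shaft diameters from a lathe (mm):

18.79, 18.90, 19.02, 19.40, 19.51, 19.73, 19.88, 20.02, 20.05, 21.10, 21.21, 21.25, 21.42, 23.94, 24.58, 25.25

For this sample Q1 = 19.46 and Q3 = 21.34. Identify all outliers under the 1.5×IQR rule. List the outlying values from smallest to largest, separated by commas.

IQR = Q3 − Q1 = 21.34 − 19.46 = 1.88.
Lower fence = Q1 − 1.5·IQR = 19.46 − 2.82 = 16.64.
Upper fence = Q3 + 1.5·IQR = 21.34 + 2.82 = 24.16.
24.58 > 24.16 → outlier.
25.25 > 24.16 → outlier.
All remaining values lie within [16.64, 24.16].

24.58, 25.25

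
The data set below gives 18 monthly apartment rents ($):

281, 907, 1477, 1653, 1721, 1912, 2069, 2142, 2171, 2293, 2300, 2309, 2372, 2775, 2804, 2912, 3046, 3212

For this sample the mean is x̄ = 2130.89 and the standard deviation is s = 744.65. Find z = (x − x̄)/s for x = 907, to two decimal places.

-1.64

z = (907 − 2130.89) / 744.65 = -1.64.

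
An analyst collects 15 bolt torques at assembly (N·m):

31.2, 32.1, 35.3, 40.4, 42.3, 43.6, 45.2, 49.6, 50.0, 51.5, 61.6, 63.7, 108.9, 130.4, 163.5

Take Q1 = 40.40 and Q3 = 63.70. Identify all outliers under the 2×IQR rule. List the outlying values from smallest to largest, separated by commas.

IQR = Q3 − Q1 = 63.70 − 40.40 = 23.30.
Lower fence = Q1 − 2·IQR = 40.40 − 46.60 = -6.20.
Upper fence = Q3 + 2·IQR = 63.70 + 46.60 = 110.30.
130.4 > 110.30 → outlier.
163.5 > 110.30 → outlier.
All remaining values lie within [-6.20, 110.30].

130.4, 163.5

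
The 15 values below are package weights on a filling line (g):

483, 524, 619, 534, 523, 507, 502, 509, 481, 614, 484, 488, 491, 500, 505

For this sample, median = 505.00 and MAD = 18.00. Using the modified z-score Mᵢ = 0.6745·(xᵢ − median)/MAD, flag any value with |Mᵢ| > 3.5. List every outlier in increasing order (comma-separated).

614, 619

|Mᵢ| > 3.5 ⇔ |xᵢ − 505.00| > 3.5·18.00/0.6745 = 93.40.
So outliers lie outside [411.60, 598.40].
614: M = 4.08 → outlier.
619: M = 4.27 → outlier.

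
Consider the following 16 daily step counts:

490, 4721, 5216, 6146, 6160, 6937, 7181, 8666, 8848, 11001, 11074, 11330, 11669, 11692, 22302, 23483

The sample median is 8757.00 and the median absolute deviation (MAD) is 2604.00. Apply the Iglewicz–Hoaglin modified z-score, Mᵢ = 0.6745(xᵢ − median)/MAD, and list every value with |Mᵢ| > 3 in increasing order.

|Mᵢ| > 3 ⇔ |xᵢ − 8757.00| > 3·2604.00/0.6745 = 11581.91.
So outliers lie outside [-2824.91, 20338.91].
22302: M = 3.51 → outlier.
23483: M = 3.81 → outlier.

22302, 23483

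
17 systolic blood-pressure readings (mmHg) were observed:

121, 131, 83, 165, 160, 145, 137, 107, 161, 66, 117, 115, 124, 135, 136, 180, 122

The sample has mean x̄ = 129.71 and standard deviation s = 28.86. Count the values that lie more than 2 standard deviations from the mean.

1

Cutoffs: x̄ ± 2s = [71.99, 187.43].
Outside the cutoffs: 66.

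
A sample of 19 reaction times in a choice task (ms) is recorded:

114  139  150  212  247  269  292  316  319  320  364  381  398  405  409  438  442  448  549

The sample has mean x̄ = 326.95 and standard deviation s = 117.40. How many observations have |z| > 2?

Cutoffs: x̄ ± 2s = [92.15, 561.75].
Every value lies within the cutoffs.

0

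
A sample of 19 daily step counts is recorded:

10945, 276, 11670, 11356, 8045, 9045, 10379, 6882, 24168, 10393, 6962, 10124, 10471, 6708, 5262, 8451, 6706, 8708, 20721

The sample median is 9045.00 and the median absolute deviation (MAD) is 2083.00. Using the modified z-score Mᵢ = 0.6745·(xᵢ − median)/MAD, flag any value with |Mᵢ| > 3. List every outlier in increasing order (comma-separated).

|Mᵢ| > 3 ⇔ |xᵢ − 9045.00| > 3·2083.00/0.6745 = 9264.64.
So outliers lie outside [-219.64, 18309.64].
20721: M = 3.78 → outlier.
24168: M = 4.90 → outlier.

20721, 24168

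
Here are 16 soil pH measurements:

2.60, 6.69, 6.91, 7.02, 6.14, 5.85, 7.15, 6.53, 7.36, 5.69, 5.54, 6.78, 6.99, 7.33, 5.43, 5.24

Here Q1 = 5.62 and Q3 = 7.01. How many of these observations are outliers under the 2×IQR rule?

IQR = 1.39; fences at 5.62 − 2.78 = 2.84 and 7.01 + 2.78 = 9.79.
Outside the cutoffs: 2.60.

1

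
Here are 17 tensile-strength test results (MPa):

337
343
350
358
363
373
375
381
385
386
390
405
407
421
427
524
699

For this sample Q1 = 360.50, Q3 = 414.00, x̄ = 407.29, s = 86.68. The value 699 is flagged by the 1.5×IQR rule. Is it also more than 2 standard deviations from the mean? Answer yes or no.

yes

z = (699 − 407.29) / 86.68 = 3.37.
|z| = 3.37 > 2.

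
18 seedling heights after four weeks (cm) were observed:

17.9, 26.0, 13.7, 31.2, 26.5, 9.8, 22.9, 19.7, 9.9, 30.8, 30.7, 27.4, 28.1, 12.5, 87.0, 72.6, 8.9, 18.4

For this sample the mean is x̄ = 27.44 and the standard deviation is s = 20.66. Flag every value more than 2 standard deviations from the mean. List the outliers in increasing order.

72.6, 87.0

Cutoffs at x̄ ± 2s: 27.44 ± 2·20.66 = [-13.88, 68.76].
72.6: z = 2.19, |z| > 2 → outlier.
87.0: z = 2.88, |z| > 2 → outlier.
Every other value lies within [-13.88, 68.76].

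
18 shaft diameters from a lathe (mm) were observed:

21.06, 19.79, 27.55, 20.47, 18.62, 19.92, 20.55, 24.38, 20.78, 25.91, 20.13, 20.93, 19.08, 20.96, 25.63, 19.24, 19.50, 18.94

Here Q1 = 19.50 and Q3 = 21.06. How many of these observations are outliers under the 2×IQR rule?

IQR = 1.56; fences at 19.50 − 3.12 = 16.38 and 21.06 + 3.12 = 24.18.
Outside the cutoffs: 24.38, 25.63, 25.91, 27.55.

4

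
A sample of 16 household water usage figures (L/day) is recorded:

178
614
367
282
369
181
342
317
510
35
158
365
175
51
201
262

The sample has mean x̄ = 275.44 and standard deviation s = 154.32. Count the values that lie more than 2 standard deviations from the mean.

Cutoffs: x̄ ± 2s = [-33.20, 584.08].
Outside the cutoffs: 614.

1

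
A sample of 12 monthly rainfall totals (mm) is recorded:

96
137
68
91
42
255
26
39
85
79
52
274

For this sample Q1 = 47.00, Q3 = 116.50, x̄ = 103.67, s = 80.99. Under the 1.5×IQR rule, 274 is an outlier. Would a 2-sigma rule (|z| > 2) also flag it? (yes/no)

z = (274 − 103.67) / 80.99 = 2.10.
|z| = 2.10 > 2.

yes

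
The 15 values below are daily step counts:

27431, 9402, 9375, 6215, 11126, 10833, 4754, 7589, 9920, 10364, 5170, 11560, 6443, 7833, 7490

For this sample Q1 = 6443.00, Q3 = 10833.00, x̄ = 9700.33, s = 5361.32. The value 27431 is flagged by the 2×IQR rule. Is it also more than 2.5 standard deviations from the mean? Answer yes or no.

z = (27431 − 9700.33) / 5361.32 = 3.31.
|z| = 3.31 > 2.5.

yes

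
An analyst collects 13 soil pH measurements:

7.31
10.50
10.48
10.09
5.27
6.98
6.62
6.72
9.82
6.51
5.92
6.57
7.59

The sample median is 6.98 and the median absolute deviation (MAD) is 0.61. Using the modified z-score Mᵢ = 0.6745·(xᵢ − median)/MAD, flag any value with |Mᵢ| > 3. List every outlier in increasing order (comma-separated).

9.82, 10.09, 10.48, 10.50

|Mᵢ| > 3 ⇔ |xᵢ − 6.98| > 3·0.61/0.6745 = 2.71.
So outliers lie outside [4.27, 9.69].
9.82: M = 3.14 → outlier.
10.09: M = 3.44 → outlier.
10.48: M = 3.87 → outlier.
10.50: M = 3.89 → outlier.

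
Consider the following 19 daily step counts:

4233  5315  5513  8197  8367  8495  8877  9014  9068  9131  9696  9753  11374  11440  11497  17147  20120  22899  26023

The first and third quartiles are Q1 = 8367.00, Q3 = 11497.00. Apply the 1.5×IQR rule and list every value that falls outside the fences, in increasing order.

17147, 20120, 22899, 26023

IQR = Q3 − Q1 = 11497.00 − 8367.00 = 3130.00.
Lower fence = Q1 − 1.5·IQR = 8367.00 − 4695.00 = 3672.00.
Upper fence = Q3 + 1.5·IQR = 11497.00 + 4695.00 = 16192.00.
17147 > 16192.00 → outlier.
20120 > 16192.00 → outlier.
22899 > 16192.00 → outlier.
26023 > 16192.00 → outlier.
All remaining values lie within [3672.00, 16192.00].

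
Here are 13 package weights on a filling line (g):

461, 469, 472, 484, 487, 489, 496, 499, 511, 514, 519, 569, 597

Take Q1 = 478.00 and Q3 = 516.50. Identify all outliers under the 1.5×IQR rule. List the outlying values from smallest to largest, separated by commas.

597

IQR = Q3 − Q1 = 516.50 − 478.00 = 38.50.
Lower fence = Q1 − 1.5·IQR = 478.00 − 57.75 = 420.25.
Upper fence = Q3 + 1.5·IQR = 516.50 + 57.75 = 574.25.
597 > 574.25 → outlier.
All remaining values lie within [420.25, 574.25].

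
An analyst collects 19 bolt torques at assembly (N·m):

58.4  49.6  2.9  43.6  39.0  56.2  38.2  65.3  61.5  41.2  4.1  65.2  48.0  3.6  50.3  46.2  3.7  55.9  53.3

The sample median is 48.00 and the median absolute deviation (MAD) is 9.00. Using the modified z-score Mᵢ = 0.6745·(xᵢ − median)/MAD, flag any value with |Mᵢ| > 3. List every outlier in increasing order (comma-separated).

2.9, 3.6, 3.7, 4.1

|Mᵢ| > 3 ⇔ |xᵢ − 48.00| > 3·9.00/0.6745 = 40.03.
So outliers lie outside [7.97, 88.03].
2.9: M = -3.38 → outlier.
3.6: M = -3.33 → outlier.
3.7: M = -3.32 → outlier.
4.1: M = -3.29 → outlier.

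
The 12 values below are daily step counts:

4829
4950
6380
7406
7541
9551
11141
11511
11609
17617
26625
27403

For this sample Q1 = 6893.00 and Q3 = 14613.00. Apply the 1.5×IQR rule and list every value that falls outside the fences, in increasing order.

26625, 27403

IQR = Q3 − Q1 = 14613.00 − 6893.00 = 7720.00.
Lower fence = Q1 − 1.5·IQR = 6893.00 − 11580.00 = -4687.00.
Upper fence = Q3 + 1.5·IQR = 14613.00 + 11580.00 = 26193.00.
26625 > 26193.00 → outlier.
27403 > 26193.00 → outlier.
All remaining values lie within [-4687.00, 26193.00].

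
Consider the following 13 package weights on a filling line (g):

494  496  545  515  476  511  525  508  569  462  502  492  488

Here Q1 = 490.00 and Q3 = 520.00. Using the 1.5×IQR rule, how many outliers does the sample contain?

1

IQR = 30.00; fences at 490.00 − 45.00 = 445.00 and 520.00 + 45.00 = 565.00.
Outside the cutoffs: 569.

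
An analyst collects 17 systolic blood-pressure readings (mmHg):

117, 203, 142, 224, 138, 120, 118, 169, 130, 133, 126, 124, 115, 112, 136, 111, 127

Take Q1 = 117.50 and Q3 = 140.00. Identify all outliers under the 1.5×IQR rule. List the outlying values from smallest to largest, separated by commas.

IQR = Q3 − Q1 = 140.00 − 117.50 = 22.50.
Lower fence = Q1 − 1.5·IQR = 117.50 − 33.75 = 83.75.
Upper fence = Q3 + 1.5·IQR = 140.00 + 33.75 = 173.75.
203 > 173.75 → outlier.
224 > 173.75 → outlier.
All remaining values lie within [83.75, 173.75].

203, 224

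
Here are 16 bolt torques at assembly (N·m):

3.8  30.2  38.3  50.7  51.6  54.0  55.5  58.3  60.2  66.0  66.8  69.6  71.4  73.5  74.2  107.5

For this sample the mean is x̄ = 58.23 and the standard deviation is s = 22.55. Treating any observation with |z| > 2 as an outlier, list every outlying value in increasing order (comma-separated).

Cutoffs at x̄ ± 2s: 58.23 ± 2·22.55 = [13.13, 103.33].
3.8: z = -2.41, |z| > 2 → outlier.
107.5: z = 2.18, |z| > 2 → outlier.
Every other value lies within [13.13, 103.33].

3.8, 107.5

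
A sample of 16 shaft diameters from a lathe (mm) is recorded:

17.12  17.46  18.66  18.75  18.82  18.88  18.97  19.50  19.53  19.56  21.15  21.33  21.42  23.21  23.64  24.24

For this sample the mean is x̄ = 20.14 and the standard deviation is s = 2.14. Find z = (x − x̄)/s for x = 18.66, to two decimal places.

-0.69

z = (18.66 − 20.14) / 2.14 = -0.69.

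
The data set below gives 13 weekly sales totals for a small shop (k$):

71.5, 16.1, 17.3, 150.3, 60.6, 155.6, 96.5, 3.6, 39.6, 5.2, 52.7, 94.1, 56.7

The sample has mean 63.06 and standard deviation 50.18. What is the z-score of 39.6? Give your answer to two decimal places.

z = (39.6 − 63.06) / 50.18 = -0.47.

-0.47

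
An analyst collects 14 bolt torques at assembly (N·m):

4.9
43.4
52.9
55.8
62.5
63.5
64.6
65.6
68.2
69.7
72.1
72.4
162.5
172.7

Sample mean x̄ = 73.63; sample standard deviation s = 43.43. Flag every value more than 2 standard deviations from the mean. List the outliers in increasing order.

Cutoffs at x̄ ± 2s: 73.63 ± 2·43.43 = [-13.23, 160.49].
162.5: z = 2.05, |z| > 2 → outlier.
172.7: z = 2.28, |z| > 2 → outlier.
Every other value lies within [-13.23, 160.49].

162.5, 172.7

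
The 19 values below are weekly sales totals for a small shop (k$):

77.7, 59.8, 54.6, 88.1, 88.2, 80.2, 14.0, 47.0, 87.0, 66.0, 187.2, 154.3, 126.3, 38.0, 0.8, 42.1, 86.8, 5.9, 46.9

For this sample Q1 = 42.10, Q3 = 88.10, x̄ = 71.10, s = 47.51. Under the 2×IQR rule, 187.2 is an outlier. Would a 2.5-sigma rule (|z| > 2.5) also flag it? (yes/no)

z = (187.2 − 71.10) / 47.51 = 2.44.
|z| = 2.44 ≤ 2.5.

no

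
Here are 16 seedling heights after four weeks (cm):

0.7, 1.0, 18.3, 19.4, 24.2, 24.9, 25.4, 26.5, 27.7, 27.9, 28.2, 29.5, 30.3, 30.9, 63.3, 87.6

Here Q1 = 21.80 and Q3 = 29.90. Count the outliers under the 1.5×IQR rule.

4

IQR = 8.10; fences at 21.80 − 12.15 = 9.65 and 29.90 + 12.15 = 42.05.
Outside the cutoffs: 0.7, 1.0, 63.3, 87.6.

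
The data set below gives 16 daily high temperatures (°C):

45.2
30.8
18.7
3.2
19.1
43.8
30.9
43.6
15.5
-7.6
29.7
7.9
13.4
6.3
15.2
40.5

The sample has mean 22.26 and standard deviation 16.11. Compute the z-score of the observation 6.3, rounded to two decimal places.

z = (6.3 − 22.26) / 16.11 = -0.99.

-0.99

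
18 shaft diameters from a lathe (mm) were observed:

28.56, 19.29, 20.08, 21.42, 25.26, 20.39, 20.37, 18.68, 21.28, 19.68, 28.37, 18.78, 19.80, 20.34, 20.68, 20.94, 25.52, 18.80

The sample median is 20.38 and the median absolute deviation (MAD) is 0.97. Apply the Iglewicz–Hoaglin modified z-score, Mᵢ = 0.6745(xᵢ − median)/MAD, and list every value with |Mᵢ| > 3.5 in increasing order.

25.52, 28.37, 28.56

|Mᵢ| > 3.5 ⇔ |xᵢ − 20.38| > 3.5·0.97/0.6745 = 5.03.
So outliers lie outside [15.35, 25.41].
25.52: M = 3.57 → outlier.
28.37: M = 5.56 → outlier.
28.56: M = 5.69 → outlier.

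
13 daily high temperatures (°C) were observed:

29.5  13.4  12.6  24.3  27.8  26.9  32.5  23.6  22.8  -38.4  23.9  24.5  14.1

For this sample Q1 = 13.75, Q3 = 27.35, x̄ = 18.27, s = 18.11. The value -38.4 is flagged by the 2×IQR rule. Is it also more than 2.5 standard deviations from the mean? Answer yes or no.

yes

z = (-38.4 − 18.27) / 18.11 = -3.13.
|z| = 3.13 > 2.5.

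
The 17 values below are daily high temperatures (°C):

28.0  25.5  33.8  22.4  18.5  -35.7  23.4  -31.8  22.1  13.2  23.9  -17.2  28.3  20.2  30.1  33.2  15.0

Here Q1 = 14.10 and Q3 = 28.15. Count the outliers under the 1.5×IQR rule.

3

IQR = 14.05; fences at 14.10 − 21.075 = -6.975 and 28.15 + 21.075 = 49.225.
Outside the cutoffs: -35.7, -31.8, -17.2.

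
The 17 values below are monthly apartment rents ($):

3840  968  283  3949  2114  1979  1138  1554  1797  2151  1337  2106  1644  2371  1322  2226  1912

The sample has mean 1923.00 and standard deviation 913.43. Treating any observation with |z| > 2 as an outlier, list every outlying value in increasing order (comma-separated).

Cutoffs at x̄ ± 2s: 1923.00 ± 2·913.43 = [96.14, 3749.86].
3840: z = 2.10, |z| > 2 → outlier.
3949: z = 2.22, |z| > 2 → outlier.
Every other value lies within [96.14, 3749.86].

3840, 3949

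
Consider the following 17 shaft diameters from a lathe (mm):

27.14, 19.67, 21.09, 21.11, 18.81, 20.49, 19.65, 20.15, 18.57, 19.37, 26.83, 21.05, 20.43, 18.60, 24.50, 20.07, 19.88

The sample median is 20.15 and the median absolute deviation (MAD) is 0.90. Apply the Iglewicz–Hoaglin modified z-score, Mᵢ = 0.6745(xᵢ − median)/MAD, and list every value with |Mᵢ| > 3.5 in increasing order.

|Mᵢ| > 3.5 ⇔ |xᵢ − 20.15| > 3.5·0.90/0.6745 = 4.67.
So outliers lie outside [15.48, 24.82].
26.83: M = 5.01 → outlier.
27.14: M = 5.24 → outlier.

26.83, 27.14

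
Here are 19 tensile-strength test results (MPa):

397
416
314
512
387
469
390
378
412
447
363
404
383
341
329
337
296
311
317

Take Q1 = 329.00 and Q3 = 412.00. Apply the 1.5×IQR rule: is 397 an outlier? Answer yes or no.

no

IQR = Q3 − Q1 = 412.00 − 329.00 = 83.00.
Lower fence = Q1 − 1.5·IQR = 329.00 − 124.50 = 204.50.
Upper fence = Q3 + 1.5·IQR = 412.00 + 124.50 = 536.50.
397 lies within [204.50, 536.50].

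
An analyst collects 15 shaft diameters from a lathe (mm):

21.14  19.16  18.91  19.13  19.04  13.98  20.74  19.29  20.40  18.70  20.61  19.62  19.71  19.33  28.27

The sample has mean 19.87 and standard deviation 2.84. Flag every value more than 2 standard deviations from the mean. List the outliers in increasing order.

13.98, 28.27

Cutoffs at x̄ ± 2s: 19.87 ± 2·2.84 = [14.19, 25.55].
13.98: z = -2.07, |z| > 2 → outlier.
28.27: z = 2.96, |z| > 2 → outlier.
Every other value lies within [14.19, 25.55].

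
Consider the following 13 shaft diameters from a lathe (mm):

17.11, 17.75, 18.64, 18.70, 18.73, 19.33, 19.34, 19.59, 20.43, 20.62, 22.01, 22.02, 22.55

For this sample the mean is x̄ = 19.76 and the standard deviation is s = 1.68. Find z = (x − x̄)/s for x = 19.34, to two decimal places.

z = (19.34 − 19.76) / 1.68 = -0.25.

-0.25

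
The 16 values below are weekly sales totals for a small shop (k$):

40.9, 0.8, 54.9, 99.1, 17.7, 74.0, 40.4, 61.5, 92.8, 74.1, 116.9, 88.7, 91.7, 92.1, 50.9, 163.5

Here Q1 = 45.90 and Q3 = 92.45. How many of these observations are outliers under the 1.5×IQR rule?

1

IQR = 46.55; fences at 45.90 − 69.825 = -23.925 and 92.45 + 69.825 = 162.275.
Outside the cutoffs: 163.5.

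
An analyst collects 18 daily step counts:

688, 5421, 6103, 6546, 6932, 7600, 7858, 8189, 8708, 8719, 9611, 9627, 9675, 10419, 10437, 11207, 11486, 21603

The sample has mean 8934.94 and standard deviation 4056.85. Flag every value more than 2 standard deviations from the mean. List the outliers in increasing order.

688, 21603

Cutoffs at x̄ ± 2s: 8934.94 ± 2·4056.85 = [821.24, 17048.64].
688: z = -2.03, |z| > 2 → outlier.
21603: z = 3.12, |z| > 2 → outlier.
Every other value lies within [821.24, 17048.64].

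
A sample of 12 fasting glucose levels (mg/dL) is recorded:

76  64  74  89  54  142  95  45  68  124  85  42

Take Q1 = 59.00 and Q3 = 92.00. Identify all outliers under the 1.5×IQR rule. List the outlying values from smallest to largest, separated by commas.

IQR = Q3 − Q1 = 92.00 − 59.00 = 33.00.
Lower fence = Q1 − 1.5·IQR = 59.00 − 49.50 = 9.50.
Upper fence = Q3 + 1.5·IQR = 92.00 + 49.50 = 141.50.
142 > 141.50 → outlier.
All remaining values lie within [9.50, 141.50].

142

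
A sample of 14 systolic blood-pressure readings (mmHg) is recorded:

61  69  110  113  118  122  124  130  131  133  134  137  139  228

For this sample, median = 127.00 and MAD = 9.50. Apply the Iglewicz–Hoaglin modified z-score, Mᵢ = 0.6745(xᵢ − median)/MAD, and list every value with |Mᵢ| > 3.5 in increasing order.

61, 69, 228

|Mᵢ| > 3.5 ⇔ |xᵢ − 127.00| > 3.5·9.50/0.6745 = 49.30.
So outliers lie outside [77.70, 176.30].
61: M = -4.69 → outlier.
69: M = -4.12 → outlier.
228: M = 7.17 → outlier.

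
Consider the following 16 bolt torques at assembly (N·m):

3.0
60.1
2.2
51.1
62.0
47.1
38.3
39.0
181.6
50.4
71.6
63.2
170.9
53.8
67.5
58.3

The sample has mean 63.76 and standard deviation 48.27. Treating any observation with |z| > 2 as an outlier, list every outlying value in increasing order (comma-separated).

170.9, 181.6

Cutoffs at x̄ ± 2s: 63.76 ± 2·48.27 = [-32.78, 160.30].
170.9: z = 2.22, |z| > 2 → outlier.
181.6: z = 2.44, |z| > 2 → outlier.
Every other value lies within [-32.78, 160.30].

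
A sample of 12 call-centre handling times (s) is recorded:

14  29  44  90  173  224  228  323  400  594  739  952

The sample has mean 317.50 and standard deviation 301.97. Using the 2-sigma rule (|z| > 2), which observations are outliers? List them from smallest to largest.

Cutoffs at x̄ ± 2s: 317.50 ± 2·301.97 = [-286.44, 921.44].
952: z = 2.10, |z| > 2 → outlier.
Every other value lies within [-286.44, 921.44].

952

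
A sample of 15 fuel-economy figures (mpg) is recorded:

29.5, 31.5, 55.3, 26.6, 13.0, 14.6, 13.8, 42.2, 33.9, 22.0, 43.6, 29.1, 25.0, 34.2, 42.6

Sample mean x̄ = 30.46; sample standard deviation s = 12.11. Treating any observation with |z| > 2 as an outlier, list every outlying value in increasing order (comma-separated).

55.3

Cutoffs at x̄ ± 2s: 30.46 ± 2·12.11 = [6.24, 54.68].
55.3: z = 2.05, |z| > 2 → outlier.
Every other value lies within [6.24, 54.68].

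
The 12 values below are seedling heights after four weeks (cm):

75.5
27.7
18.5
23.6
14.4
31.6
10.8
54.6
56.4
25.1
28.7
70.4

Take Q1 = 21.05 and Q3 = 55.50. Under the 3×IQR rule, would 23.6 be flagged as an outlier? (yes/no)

IQR = Q3 − Q1 = 55.50 − 21.05 = 34.45.
Lower fence = Q1 − 3·IQR = 21.05 − 103.35 = -82.30.
Upper fence = Q3 + 3·IQR = 55.50 + 103.35 = 158.85.
23.6 lies within [-82.30, 158.85].

no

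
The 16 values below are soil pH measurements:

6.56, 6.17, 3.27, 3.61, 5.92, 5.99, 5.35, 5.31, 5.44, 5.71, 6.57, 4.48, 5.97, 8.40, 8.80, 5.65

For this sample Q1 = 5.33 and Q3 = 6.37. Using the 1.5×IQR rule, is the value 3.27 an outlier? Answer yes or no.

yes

IQR = Q3 − Q1 = 6.37 − 5.33 = 1.04.
Lower fence = Q1 − 1.5·IQR = 5.33 − 1.56 = 3.77.
Upper fence = Q3 + 1.5·IQR = 6.37 + 1.56 = 7.93.
3.27 lies below the lower fence.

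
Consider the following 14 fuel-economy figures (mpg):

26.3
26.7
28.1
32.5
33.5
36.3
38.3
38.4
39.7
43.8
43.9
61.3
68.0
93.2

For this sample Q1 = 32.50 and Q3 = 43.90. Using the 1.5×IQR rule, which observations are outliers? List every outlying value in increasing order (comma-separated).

61.3, 68.0, 93.2

IQR = Q3 − Q1 = 43.90 − 32.50 = 11.40.
Lower fence = Q1 − 1.5·IQR = 32.50 − 17.10 = 15.40.
Upper fence = Q3 + 1.5·IQR = 43.90 + 17.10 = 61.00.
61.3 > 61.00 → outlier.
68.0 > 61.00 → outlier.
93.2 > 61.00 → outlier.
All remaining values lie within [15.40, 61.00].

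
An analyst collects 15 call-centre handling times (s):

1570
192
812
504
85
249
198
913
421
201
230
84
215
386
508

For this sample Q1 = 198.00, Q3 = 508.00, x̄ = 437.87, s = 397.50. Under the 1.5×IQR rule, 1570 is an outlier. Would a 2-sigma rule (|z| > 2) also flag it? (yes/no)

yes

z = (1570 − 437.87) / 397.50 = 2.85.
|z| = 2.85 > 2.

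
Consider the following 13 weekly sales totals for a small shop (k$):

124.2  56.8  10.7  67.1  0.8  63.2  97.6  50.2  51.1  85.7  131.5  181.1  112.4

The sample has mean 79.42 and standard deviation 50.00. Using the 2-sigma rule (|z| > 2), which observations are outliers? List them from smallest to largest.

Cutoffs at x̄ ± 2s: 79.42 ± 2·50.00 = [-20.58, 179.42].
181.1: z = 2.03, |z| > 2 → outlier.
Every other value lies within [-20.58, 179.42].

181.1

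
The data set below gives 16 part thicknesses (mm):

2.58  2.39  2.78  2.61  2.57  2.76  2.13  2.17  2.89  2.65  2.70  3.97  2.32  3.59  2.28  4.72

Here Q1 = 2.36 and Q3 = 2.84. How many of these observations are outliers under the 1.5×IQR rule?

IQR = 0.48; fences at 2.36 − 0.72 = 1.64 and 2.84 + 0.72 = 3.56.
Outside the cutoffs: 3.59, 3.97, 4.72.

3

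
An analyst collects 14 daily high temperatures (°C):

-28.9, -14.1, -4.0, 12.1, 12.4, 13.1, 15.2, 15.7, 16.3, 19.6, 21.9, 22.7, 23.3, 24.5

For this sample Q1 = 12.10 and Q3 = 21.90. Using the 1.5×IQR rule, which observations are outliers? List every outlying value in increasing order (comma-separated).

-28.9, -14.1, -4.0

IQR = Q3 − Q1 = 21.90 − 12.10 = 9.80.
Lower fence = Q1 − 1.5·IQR = 12.10 − 14.70 = -2.60.
Upper fence = Q3 + 1.5·IQR = 21.90 + 14.70 = 36.60.
-28.9 < -2.60 → outlier.
-14.1 < -2.60 → outlier.
-4.0 < -2.60 → outlier.
All remaining values lie within [-2.60, 36.60].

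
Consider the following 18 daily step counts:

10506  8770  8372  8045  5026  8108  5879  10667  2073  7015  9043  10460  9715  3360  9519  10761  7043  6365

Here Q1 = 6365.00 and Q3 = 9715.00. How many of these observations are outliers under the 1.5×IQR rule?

IQR = 3350.00; fences at 6365.00 − 5025.00 = 1340.00 and 9715.00 + 5025.00 = 14740.00.
Every value lies within the cutoffs.

0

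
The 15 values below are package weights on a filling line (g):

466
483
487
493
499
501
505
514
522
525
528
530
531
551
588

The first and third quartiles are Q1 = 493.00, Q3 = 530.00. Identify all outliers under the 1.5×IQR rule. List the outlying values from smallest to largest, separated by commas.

IQR = Q3 − Q1 = 530.00 − 493.00 = 37.00.
Lower fence = Q1 − 1.5·IQR = 493.00 − 55.50 = 437.50.
Upper fence = Q3 + 1.5·IQR = 530.00 + 55.50 = 585.50.
588 > 585.50 → outlier.
All remaining values lie within [437.50, 585.50].

588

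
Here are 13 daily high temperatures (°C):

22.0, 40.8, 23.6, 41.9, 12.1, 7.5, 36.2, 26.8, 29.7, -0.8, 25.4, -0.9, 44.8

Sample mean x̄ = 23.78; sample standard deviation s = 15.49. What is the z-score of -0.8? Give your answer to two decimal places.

z = (-0.8 − 23.78) / 15.49 = -1.59.

-1.59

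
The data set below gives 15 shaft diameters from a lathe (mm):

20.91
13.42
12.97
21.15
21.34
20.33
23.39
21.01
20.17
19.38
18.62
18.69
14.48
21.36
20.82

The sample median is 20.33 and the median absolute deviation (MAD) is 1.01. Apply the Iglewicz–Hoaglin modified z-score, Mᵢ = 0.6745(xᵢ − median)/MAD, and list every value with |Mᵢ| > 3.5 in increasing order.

|Mᵢ| > 3.5 ⇔ |xᵢ − 20.33| > 3.5·1.01/0.6745 = 5.24.
So outliers lie outside [15.09, 25.57].
12.97: M = -4.92 → outlier.
13.42: M = -4.61 → outlier.
14.48: M = -3.91 → outlier.

12.97, 13.42, 14.48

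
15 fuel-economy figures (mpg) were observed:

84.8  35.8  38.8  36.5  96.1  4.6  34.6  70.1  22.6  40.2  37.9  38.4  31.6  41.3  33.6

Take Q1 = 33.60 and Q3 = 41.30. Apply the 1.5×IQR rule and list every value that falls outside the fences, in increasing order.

IQR = Q3 − Q1 = 41.30 − 33.60 = 7.70.
Lower fence = Q1 − 1.5·IQR = 33.60 − 11.55 = 22.05.
Upper fence = Q3 + 1.5·IQR = 41.30 + 11.55 = 52.85.
4.6 < 22.05 → outlier.
70.1 > 52.85 → outlier.
84.8 > 52.85 → outlier.
96.1 > 52.85 → outlier.
All remaining values lie within [22.05, 52.85].

4.6, 70.1, 84.8, 96.1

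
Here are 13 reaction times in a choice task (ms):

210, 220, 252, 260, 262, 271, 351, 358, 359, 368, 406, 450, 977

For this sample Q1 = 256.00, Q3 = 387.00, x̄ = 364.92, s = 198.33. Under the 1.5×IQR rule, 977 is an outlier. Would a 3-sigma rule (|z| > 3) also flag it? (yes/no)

z = (977 − 364.92) / 198.33 = 3.09.
|z| = 3.09 > 3.

yes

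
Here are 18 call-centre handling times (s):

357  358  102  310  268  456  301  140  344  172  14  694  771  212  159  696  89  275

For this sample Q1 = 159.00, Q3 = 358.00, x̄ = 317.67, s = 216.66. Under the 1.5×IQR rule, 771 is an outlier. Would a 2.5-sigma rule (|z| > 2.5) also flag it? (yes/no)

no

z = (771 − 317.67) / 216.66 = 2.09.
|z| = 2.09 ≤ 2.5.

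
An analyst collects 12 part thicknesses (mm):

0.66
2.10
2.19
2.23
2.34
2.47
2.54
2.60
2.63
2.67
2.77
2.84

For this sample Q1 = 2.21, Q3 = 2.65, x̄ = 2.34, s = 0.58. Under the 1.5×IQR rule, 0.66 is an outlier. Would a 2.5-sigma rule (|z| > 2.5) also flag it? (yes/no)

z = (0.66 − 2.34) / 0.58 = -2.90.
|z| = 2.90 > 2.5.

yes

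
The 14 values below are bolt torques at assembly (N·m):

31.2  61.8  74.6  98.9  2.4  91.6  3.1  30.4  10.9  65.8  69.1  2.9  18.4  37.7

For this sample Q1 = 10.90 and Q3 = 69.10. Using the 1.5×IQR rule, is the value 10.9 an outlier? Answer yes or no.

IQR = Q3 − Q1 = 69.10 − 10.90 = 58.20.
Lower fence = Q1 − 1.5·IQR = 10.90 − 87.30 = -76.40.
Upper fence = Q3 + 1.5·IQR = 69.10 + 87.30 = 156.40.
10.9 lies within [-76.40, 156.40].

no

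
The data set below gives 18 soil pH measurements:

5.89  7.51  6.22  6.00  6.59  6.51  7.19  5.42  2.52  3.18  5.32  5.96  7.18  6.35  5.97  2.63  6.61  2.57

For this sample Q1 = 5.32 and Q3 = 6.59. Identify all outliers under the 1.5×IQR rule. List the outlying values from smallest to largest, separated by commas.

IQR = Q3 − Q1 = 6.59 − 5.32 = 1.27.
Lower fence = Q1 − 1.5·IQR = 5.32 − 1.905 = 3.415.
Upper fence = Q3 + 1.5·IQR = 6.59 + 1.905 = 8.495.
2.52 < 3.415 → outlier.
2.57 < 3.415 → outlier.
2.63 < 3.415 → outlier.
3.18 < 3.415 → outlier.
All remaining values lie within [3.415, 8.495].

2.52, 2.57, 2.63, 3.18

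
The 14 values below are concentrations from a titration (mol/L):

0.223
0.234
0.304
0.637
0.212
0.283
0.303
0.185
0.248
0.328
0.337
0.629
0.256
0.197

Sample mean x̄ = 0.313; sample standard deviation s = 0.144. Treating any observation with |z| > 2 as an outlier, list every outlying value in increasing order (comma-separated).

Cutoffs at x̄ ± 2s: 0.313 ± 2·0.144 = [0.025, 0.601].
0.629: z = 2.19, |z| > 2 → outlier.
0.637: z = 2.25, |z| > 2 → outlier.
Every other value lies within [0.025, 0.601].

0.629, 0.637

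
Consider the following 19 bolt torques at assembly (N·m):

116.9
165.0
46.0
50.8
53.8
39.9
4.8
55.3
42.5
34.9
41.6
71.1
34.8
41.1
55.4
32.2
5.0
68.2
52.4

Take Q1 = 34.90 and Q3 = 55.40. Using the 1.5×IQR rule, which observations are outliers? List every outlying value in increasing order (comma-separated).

IQR = Q3 − Q1 = 55.40 − 34.90 = 20.50.
Lower fence = Q1 − 1.5·IQR = 34.90 − 30.75 = 4.15.
Upper fence = Q3 + 1.5·IQR = 55.40 + 30.75 = 86.15.
116.9 > 86.15 → outlier.
165.0 > 86.15 → outlier.
All remaining values lie within [4.15, 86.15].

116.9, 165.0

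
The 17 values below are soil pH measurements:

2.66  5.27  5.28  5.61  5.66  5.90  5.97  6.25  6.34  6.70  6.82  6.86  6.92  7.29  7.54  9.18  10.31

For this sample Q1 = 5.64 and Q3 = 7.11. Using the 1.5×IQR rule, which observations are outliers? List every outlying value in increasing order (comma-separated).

2.66, 10.31

IQR = Q3 − Q1 = 7.11 − 5.64 = 1.47.
Lower fence = Q1 − 1.5·IQR = 5.64 − 2.205 = 3.435.
Upper fence = Q3 + 1.5·IQR = 7.11 + 2.205 = 9.315.
2.66 < 3.435 → outlier.
10.31 > 9.315 → outlier.
All remaining values lie within [3.435, 9.315].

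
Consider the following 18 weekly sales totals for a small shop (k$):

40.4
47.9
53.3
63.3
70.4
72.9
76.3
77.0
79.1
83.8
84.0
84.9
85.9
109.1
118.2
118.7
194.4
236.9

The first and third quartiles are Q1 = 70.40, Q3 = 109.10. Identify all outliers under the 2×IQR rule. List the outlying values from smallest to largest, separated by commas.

IQR = Q3 − Q1 = 109.10 − 70.40 = 38.70.
Lower fence = Q1 − 2·IQR = 70.40 − 77.40 = -7.00.
Upper fence = Q3 + 2·IQR = 109.10 + 77.40 = 186.50.
194.4 > 186.50 → outlier.
236.9 > 186.50 → outlier.
All remaining values lie within [-7.00, 186.50].

194.4, 236.9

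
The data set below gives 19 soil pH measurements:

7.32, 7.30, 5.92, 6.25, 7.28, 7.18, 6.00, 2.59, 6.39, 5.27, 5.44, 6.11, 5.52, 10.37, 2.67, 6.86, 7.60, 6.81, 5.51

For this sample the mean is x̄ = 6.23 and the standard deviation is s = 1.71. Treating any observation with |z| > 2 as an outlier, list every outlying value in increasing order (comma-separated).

Cutoffs at x̄ ± 2s: 6.23 ± 2·1.71 = [2.81, 9.65].
2.59: z = -2.13, |z| > 2 → outlier.
2.67: z = -2.08, |z| > 2 → outlier.
10.37: z = 2.42, |z| > 2 → outlier.
Every other value lies within [2.81, 9.65].

2.59, 2.67, 10.37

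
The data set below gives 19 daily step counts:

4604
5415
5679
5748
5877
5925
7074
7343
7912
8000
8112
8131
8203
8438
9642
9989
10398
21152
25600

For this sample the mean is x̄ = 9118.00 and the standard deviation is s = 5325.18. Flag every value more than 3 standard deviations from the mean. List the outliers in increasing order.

Cutoffs at x̄ ± 3s: 9118.00 ± 3·5325.18 = [-6857.54, 25093.54].
25600: z = 3.10, |z| > 3 → outlier.
Every other value lies within [-6857.54, 25093.54].

25600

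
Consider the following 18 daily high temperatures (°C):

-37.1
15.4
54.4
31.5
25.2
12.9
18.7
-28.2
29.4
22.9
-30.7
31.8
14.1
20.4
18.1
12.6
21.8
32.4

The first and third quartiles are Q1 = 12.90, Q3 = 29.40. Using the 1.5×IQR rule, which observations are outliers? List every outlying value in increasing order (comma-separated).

-37.1, -30.7, -28.2, 54.4

IQR = Q3 − Q1 = 29.40 − 12.90 = 16.50.
Lower fence = Q1 − 1.5·IQR = 12.90 − 24.75 = -11.85.
Upper fence = Q3 + 1.5·IQR = 29.40 + 24.75 = 54.15.
-37.1 < -11.85 → outlier.
-30.7 < -11.85 → outlier.
-28.2 < -11.85 → outlier.
54.4 > 54.15 → outlier.
All remaining values lie within [-11.85, 54.15].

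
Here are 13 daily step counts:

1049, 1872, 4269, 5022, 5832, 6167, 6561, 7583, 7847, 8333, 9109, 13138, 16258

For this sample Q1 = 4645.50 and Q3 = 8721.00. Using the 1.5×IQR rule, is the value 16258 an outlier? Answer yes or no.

yes

IQR = Q3 − Q1 = 8721.00 − 4645.50 = 4075.50.
Lower fence = Q1 − 1.5·IQR = 4645.50 − 6113.25 = -1467.75.
Upper fence = Q3 + 1.5·IQR = 8721.00 + 6113.25 = 14834.25.
16258 lies above the upper fence.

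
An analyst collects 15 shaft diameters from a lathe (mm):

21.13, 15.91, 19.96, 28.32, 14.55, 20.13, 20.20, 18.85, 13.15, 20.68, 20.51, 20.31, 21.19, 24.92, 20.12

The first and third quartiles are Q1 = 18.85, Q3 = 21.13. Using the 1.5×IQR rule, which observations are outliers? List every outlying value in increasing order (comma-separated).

13.15, 14.55, 24.92, 28.32

IQR = Q3 − Q1 = 21.13 − 18.85 = 2.28.
Lower fence = Q1 − 1.5·IQR = 18.85 − 3.42 = 15.43.
Upper fence = Q3 + 1.5·IQR = 21.13 + 3.42 = 24.55.
13.15 < 15.43 → outlier.
14.55 < 15.43 → outlier.
24.92 > 24.55 → outlier.
28.32 > 24.55 → outlier.
All remaining values lie within [15.43, 24.55].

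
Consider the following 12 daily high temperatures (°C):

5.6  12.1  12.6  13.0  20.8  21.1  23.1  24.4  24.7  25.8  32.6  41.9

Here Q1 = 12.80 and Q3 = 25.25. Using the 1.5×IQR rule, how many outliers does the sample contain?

IQR = 12.45; fences at 12.80 − 18.675 = -5.875 and 25.25 + 18.675 = 43.925.
Every value lies within the cutoffs.

0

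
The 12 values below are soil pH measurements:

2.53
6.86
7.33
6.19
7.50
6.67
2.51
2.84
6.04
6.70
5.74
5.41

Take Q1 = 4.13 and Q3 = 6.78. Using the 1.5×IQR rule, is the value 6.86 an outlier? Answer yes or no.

no

IQR = Q3 − Q1 = 6.78 − 4.13 = 2.65.
Lower fence = Q1 − 1.5·IQR = 4.13 − 3.975 = 0.155.
Upper fence = Q3 + 1.5·IQR = 6.78 + 3.975 = 10.755.
6.86 lies within [0.155, 10.755].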